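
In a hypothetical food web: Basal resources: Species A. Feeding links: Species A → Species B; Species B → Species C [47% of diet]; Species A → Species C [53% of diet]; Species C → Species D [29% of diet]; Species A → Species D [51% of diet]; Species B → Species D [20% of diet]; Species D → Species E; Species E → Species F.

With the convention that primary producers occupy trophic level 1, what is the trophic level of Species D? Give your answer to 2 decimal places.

Species B: 1 + 1 = 2
Species C: 1 + (0.47×2 + 0.53×1) = 2.47
Species D: 1 + (0.29×2.47 + 0.51×1 + 0.2×2) = 2.6263
Species E: 1 + 2.6263 = 3.6263
Species F: 1 + 3.6263 = 4.6263

2.63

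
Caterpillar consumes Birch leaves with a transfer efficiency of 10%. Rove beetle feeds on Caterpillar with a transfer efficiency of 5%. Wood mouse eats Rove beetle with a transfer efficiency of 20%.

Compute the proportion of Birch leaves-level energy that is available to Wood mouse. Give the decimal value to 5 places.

Product of link efficiencies: 0.1 × 0.05 × 0.2 = 0.001

0.00100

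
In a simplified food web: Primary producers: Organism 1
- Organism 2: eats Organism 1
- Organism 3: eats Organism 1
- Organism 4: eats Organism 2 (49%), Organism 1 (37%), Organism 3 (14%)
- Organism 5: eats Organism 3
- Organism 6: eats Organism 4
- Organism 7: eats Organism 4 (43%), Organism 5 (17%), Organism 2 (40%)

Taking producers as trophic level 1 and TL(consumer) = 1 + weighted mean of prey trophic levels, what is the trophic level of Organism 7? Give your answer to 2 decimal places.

Organism 2: 1 + 1 = 2
Organism 3: 1 + 1 = 2
Organism 4: 1 + (0.49×2 + 0.37×1 + 0.14×2) = 2.63
Organism 5: 1 + 2 = 3
Organism 6: 1 + 2.63 = 3.63
Organism 7: 1 + (0.43×2.63 + 0.17×3 + 0.4×2) = 3.4409

3.44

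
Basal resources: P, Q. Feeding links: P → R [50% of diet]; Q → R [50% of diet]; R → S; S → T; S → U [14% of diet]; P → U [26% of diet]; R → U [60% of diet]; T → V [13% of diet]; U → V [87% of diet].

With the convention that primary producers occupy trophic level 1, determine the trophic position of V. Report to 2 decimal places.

R: 1 + (0.5×1 + 0.5×1) = 2
S: 1 + 2 = 3
T: 1 + 3 = 4
U: 1 + (0.14×3 + 0.26×1 + 0.6×2) = 2.88
V: 1 + (0.13×4 + 0.87×2.88) = 4.0256

4.03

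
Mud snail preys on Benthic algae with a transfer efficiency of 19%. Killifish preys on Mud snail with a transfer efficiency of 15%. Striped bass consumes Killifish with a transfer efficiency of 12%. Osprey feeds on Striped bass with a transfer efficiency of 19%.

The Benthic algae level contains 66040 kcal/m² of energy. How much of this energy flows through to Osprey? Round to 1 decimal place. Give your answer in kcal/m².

42.9 kcal/m²

Mud snail: 66040 × 0.19 = 12547.6 kcal/m²
Killifish: 12547.6 × 0.15 = 1882.14 kcal/m²
Striped bass: 1882.14 × 0.12 = 225.8568 kcal/m²
Osprey: 225.8568 × 0.19 = 42.912792 kcal/m²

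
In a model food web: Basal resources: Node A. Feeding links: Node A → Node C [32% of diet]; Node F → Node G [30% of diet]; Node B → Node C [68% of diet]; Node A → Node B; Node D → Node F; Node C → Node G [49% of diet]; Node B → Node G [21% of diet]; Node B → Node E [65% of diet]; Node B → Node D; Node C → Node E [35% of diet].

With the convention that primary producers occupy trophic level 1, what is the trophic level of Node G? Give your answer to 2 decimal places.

3.93

Node B: 1 + 1 = 2
Node C: 1 + (0.32×1 + 0.68×2) = 2.68
Node D: 1 + 2 = 3
Node E: 1 + (0.35×2.68 + 0.65×2) = 3.238
Node F: 1 + 3 = 4
Node G: 1 + (0.49×2.68 + 0.3×4 + 0.21×2) = 3.9332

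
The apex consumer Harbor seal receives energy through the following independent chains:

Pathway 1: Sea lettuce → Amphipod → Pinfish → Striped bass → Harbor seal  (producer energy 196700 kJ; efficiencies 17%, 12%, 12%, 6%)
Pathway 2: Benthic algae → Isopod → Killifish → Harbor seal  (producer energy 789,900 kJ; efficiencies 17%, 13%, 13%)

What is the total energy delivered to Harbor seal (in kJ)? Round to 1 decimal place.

2298.3 kJ

Pathway 1: 196700 × 0.17 × 0.12 × 0.12 × 0.06 = 28.891296 kJ
Pathway 2: 789900 × 0.17 × 0.13 × 0.13 = 2269.3827 kJ
Total at Harbor seal: 28.891296 + 2269.3827 = 2298.273996 kJ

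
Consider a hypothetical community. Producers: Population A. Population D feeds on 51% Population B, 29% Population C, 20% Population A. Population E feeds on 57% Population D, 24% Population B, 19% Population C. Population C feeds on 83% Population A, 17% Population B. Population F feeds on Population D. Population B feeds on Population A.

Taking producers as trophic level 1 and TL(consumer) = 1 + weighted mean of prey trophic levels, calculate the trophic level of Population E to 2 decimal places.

3.52

Population B: 1 + 1 = 2
Population C: 1 + (0.83×1 + 0.17×2) = 2.17
Population D: 1 + (0.51×2 + 0.29×2.17 + 0.2×1) = 2.8493
Population E: 1 + (0.57×2.8493 + 0.24×2 + 0.19×2.17) = 3.516401
Population F: 1 + 2.8493 = 3.8493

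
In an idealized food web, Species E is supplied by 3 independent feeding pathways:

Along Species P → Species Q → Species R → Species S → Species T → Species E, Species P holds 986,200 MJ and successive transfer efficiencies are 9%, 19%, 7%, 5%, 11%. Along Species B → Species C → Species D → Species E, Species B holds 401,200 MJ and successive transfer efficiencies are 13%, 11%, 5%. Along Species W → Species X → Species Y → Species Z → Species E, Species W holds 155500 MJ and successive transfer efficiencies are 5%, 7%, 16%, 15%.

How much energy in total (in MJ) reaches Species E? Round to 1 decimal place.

Via Species P: 986200 × 0.09 × 0.19 × 0.07 × 0.05 × 0.11 = 6.4926477 MJ
Via Species B: 401200 × 0.13 × 0.11 × 0.05 = 286.858 MJ
Via Species W: 155500 × 0.05 × 0.07 × 0.16 × 0.15 = 13.062 MJ
Total at Species E: 6.4926477 + 286.858 + 13.062 = 306.4126477 MJ

306.4 MJ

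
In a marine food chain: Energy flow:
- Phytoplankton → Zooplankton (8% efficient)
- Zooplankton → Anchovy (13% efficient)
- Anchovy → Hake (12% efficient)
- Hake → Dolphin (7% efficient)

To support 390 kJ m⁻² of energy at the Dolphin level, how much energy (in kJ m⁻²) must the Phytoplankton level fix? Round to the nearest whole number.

Cumulative transfer efficiency: 0.08 × 0.13 × 0.12 × 0.07 = 0.00008736
Phytoplankton energy = 390 / 0.00008736 = 4464286 kJ m⁻²

4464286 kJ m⁻²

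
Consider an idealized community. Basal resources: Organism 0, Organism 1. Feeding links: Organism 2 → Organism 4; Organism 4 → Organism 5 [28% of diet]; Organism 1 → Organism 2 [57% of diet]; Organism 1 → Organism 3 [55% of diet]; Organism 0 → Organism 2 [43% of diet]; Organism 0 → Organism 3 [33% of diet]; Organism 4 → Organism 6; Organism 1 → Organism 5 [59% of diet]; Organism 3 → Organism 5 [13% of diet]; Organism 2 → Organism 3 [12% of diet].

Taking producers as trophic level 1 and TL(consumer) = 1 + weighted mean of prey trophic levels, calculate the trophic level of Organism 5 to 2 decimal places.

Organism 2: 1 + (0.43×1 + 0.57×1) = 2
Organism 3: 1 + (0.55×1 + 0.33×1 + 0.12×2) = 2.12
Organism 4: 1 + 2 = 3
Organism 5: 1 + (0.59×1 + 0.13×2.12 + 0.28×3) = 2.7056
Organism 6: 1 + 3 = 4

2.71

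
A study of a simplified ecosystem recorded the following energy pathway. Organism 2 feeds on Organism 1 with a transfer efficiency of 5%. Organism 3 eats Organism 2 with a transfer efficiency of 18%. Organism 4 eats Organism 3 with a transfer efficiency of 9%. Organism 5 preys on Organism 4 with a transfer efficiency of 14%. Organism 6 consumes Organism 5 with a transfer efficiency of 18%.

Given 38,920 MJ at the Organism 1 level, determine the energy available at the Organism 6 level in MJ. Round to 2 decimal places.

Organism 2: 38920 × 0.05 = 1946 MJ
Organism 3: 1946 × 0.18 = 350.28 MJ
Organism 4: 350.28 × 0.09 = 31.5252 MJ
Organism 5: 31.5252 × 0.14 = 4.413528 MJ
Organism 6: 4.413528 × 0.18 = 0.79443504 MJ

0.79 MJ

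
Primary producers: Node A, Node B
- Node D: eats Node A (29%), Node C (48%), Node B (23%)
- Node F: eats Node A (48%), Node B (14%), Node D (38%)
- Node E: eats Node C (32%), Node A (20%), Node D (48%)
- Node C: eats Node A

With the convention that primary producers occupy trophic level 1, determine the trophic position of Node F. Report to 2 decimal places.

Node C: 1 + 1 = 2
Node D: 1 + (0.29×1 + 0.48×2 + 0.23×1) = 2.48
Node E: 1 + (0.32×2 + 0.2×1 + 0.48×2.48) = 3.0304
Node F: 1 + (0.48×1 + 0.14×1 + 0.38×2.48) = 2.5624

2.56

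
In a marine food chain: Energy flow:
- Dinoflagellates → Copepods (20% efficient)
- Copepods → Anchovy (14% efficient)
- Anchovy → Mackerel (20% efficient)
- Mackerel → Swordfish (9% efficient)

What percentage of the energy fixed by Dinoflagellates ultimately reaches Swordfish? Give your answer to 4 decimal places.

0.0504%

Product of link efficiencies: 0.2 × 0.14 × 0.2 × 0.09 = 0.000504
As a percentage: 0.000504 × 100 = 0.0504%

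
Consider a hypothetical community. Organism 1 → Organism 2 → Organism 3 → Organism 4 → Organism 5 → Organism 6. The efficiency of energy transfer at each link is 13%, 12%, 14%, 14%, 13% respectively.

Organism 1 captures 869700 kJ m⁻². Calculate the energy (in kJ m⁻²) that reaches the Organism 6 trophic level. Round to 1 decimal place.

Organism 2: 869700 × 0.13 = 113061 kJ m⁻²
Organism 3: 113061 × 0.12 = 13567.32 kJ m⁻²
Organism 4: 13567.32 × 0.14 = 1899.4248 kJ m⁻²
Organism 5: 1899.4248 × 0.14 = 265.919472 kJ m⁻²
Organism 6: 265.919472 × 0.13 = 34.56953136 kJ m⁻²

34.6 kJ m⁻²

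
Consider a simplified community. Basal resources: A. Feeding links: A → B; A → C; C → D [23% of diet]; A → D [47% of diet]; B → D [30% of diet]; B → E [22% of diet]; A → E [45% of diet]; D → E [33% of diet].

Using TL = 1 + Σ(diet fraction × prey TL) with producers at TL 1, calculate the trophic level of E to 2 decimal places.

B: 1 + 1 = 2
C: 1 + 1 = 2
D: 1 + (0.23×2 + 0.47×1 + 0.3×2) = 2.53
E: 1 + (0.22×2 + 0.45×1 + 0.33×2.53) = 2.7249

2.72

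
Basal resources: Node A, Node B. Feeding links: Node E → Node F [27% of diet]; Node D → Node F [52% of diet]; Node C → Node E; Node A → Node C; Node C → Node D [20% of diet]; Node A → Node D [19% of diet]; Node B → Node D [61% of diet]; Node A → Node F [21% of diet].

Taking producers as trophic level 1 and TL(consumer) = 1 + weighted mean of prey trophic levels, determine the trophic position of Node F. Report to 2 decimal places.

3.16

Node C: 1 + 1 = 2
Node D: 1 + (0.19×1 + 0.61×1 + 0.2×2) = 2.2
Node E: 1 + 2 = 3
Node F: 1 + (0.52×2.2 + 0.27×3 + 0.21×1) = 3.164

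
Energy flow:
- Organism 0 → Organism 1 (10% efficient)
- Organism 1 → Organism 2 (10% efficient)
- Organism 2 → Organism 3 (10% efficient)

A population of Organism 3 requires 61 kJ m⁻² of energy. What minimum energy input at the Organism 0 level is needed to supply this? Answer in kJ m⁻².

61000 kJ m⁻²

Cumulative transfer efficiency: 0.1 × 0.1 × 0.1 = 0.001
Organism 0 energy = 61 / 0.001 = 61000 kJ m⁻²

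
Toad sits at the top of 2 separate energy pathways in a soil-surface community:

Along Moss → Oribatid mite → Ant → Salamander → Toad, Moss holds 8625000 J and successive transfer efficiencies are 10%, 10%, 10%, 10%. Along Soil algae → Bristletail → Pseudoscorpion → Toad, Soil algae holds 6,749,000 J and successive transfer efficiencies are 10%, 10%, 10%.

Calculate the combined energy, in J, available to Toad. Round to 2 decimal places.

Via Moss: 8625000 × 0.1 × 0.1 × 0.1 × 0.1 = 862.5 J
Via Soil algae: 6749000 × 0.1 × 0.1 × 0.1 = 6749 J
Total at Toad: 862.5 + 6749 = 7611.5 J

7611.50 J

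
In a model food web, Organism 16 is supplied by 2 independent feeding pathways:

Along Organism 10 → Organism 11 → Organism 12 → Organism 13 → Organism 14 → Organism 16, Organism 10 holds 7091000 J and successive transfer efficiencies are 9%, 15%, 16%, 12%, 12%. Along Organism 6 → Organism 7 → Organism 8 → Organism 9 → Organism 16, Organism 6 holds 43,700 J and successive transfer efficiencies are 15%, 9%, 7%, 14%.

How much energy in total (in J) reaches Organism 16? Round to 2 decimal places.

226.34 J

Via Organism 10: 7091000 × 0.09 × 0.15 × 0.16 × 0.12 × 0.12 = 220.558464 J
Via Organism 6: 43700 × 0.15 × 0.09 × 0.07 × 0.14 = 5.78151 J
Total at Organism 16: 220.558464 + 5.78151 = 226.339974 J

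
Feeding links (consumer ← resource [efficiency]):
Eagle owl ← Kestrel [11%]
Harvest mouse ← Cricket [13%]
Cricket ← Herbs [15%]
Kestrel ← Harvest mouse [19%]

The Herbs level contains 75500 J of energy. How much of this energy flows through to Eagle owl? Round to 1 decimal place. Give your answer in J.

30.8 J

Cricket: 75500 × 0.15 = 11325 J
Harvest mouse: 11325 × 0.13 = 1472.25 J
Kestrel: 1472.25 × 0.19 = 279.7275 J
Eagle owl: 279.7275 × 0.11 = 30.770025 J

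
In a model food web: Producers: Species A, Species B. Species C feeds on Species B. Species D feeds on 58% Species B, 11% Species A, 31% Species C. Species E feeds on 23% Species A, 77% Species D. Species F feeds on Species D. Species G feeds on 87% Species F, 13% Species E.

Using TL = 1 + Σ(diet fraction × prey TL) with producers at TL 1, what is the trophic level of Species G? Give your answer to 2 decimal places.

4.27

Species C: 1 + 1 = 2
Species D: 1 + (0.58×1 + 0.11×1 + 0.31×2) = 2.31
Species E: 1 + (0.23×1 + 0.77×2.31) = 3.0087
Species F: 1 + 2.31 = 3.31
Species G: 1 + (0.87×3.31 + 0.13×3.0087) = 4.270831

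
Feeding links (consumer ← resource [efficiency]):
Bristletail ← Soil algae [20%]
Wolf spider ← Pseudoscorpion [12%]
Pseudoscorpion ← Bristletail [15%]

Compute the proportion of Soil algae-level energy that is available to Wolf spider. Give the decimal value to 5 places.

0.00360

Product of link efficiencies: 0.2 × 0.15 × 0.12 = 0.0036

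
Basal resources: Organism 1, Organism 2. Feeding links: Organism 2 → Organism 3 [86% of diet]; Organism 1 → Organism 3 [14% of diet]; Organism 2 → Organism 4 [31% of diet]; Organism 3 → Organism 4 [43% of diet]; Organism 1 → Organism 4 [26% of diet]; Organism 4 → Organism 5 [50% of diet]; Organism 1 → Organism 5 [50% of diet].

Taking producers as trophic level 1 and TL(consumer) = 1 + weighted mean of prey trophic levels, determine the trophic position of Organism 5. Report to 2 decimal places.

Organism 3: 1 + (0.86×1 + 0.14×1) = 2
Organism 4: 1 + (0.31×1 + 0.43×2 + 0.26×1) = 2.43
Organism 5: 1 + (0.5×2.43 + 0.5×1) = 2.715

2.72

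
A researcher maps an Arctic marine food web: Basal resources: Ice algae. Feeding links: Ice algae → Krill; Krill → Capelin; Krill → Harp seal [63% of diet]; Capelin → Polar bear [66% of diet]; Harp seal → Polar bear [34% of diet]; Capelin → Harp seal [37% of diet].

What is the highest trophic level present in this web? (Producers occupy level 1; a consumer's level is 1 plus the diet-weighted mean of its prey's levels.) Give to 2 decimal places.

4.13

Krill: 1 + 1 = 2
Capelin: 1 + 2 = 3
Harp seal: 1 + (0.63×2 + 0.37×3) = 3.37
Polar bear: 1 + (0.66×3 + 0.34×3.37) = 4.1258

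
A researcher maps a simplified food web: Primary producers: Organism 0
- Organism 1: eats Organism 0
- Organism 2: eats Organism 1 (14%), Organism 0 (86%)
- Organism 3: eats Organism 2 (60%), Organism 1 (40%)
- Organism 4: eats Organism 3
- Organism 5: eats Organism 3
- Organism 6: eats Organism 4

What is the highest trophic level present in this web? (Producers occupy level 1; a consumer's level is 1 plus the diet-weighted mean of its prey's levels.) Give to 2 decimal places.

Organism 1: 1 + 1 = 2
Organism 2: 1 + (0.14×2 + 0.86×1) = 2.14
Organism 3: 1 + (0.6×2.14 + 0.4×2) = 3.084
Organism 4: 1 + 3.084 = 4.084
Organism 5: 1 + 3.084 = 4.084
Organism 6: 1 + 4.084 = 5.084

5.08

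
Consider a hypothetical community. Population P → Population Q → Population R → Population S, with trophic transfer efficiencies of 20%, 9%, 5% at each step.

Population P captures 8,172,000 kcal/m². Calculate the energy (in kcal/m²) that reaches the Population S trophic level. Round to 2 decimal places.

Population Q: 8172000 × 0.2 = 1634400 kcal/m²
Population R: 1634400 × 0.09 = 147096 kcal/m²
Population S: 147096 × 0.05 = 7354.8 kcal/m²

7354.80 kcal/m²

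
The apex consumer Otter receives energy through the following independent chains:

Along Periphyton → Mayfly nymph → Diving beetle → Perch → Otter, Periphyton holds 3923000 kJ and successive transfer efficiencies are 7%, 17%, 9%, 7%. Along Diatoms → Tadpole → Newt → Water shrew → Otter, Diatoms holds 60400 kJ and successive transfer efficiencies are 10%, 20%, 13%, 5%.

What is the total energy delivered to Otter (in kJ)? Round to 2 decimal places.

301.96 kJ

Via Periphyton: 3923000 × 0.07 × 0.17 × 0.09 × 0.07 = 294.10731 kJ
Via Diatoms: 60400 × 0.1 × 0.2 × 0.13 × 0.05 = 7.852 kJ
Total at Otter: 294.10731 + 7.852 = 301.95931 kJ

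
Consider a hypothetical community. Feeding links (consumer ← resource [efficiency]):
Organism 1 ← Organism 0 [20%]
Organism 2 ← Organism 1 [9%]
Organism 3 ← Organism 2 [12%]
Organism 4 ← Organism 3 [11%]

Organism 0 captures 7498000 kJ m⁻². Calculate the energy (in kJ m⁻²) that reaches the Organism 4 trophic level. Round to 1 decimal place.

1781.5 kJ m⁻²

Organism 1: 7498000 × 0.2 = 1499600 kJ m⁻²
Organism 2: 1499600 × 0.09 = 134964 kJ m⁻²
Organism 3: 134964 × 0.12 = 16195.68 kJ m⁻²
Organism 4: 16195.68 × 0.11 = 1781.5248 kJ m⁻²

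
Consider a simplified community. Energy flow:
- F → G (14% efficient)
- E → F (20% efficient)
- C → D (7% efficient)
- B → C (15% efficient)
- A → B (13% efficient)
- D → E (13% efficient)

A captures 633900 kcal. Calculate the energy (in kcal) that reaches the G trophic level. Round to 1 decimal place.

3.1 kcal

B: 633900 × 0.13 = 82407 kcal
C: 82407 × 0.15 = 12361.05 kcal
D: 12361.05 × 0.07 = 865.2735 kcal
E: 865.2735 × 0.13 = 112.485555 kcal
F: 112.485555 × 0.2 = 22.497111 kcal
G: 22.497111 × 0.14 = 3.14959554 kcal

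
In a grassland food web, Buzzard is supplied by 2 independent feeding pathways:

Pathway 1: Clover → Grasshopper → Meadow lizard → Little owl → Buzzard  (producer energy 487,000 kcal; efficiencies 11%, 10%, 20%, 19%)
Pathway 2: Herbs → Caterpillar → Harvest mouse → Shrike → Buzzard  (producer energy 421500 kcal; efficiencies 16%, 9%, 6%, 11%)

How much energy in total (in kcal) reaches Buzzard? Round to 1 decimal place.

243.6 kcal

Pathway 1: 487000 × 0.11 × 0.1 × 0.2 × 0.19 = 203.566 kcal
Pathway 2: 421500 × 0.16 × 0.09 × 0.06 × 0.11 = 40.05936 kcal
Total at Buzzard: 203.566 + 40.05936 = 243.62536 kcal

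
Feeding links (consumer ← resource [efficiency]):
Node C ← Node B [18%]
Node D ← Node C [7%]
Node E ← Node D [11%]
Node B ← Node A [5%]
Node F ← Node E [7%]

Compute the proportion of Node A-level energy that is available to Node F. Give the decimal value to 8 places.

0.00000485

Product of link efficiencies: 0.05 × 0.18 × 0.07 × 0.11 × 0.07 = 0.000004851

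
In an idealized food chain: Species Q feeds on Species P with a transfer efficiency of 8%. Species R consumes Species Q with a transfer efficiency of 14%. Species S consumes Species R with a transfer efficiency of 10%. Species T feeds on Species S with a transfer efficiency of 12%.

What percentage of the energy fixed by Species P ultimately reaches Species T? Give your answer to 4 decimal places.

0.0134%

Product of link efficiencies: 0.08 × 0.14 × 0.1 × 0.12 = 0.0001344
As a percentage: 0.0001344 × 100 = 0.0134%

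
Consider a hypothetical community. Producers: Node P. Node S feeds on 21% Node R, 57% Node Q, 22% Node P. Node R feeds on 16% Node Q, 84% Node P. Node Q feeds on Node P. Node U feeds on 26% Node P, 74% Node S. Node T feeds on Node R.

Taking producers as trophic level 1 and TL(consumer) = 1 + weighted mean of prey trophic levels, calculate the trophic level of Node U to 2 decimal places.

3.34

Node Q: 1 + 1 = 2
Node R: 1 + (0.16×2 + 0.84×1) = 2.16
Node S: 1 + (0.21×2.16 + 0.57×2 + 0.22×1) = 2.8136
Node T: 1 + 2.16 = 3.16
Node U: 1 + (0.26×1 + 0.74×2.8136) = 3.342064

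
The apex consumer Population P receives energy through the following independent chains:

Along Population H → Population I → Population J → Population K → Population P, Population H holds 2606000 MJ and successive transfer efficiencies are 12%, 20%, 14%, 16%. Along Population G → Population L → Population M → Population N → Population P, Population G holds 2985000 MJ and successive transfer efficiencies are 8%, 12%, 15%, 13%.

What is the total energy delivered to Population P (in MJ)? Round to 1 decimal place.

1959.8 MJ

Via Population H: 2606000 × 0.12 × 0.2 × 0.14 × 0.16 = 1400.9856 MJ
Via Population G: 2985000 × 0.08 × 0.12 × 0.15 × 0.13 = 558.792 MJ
Total at Population P: 1400.9856 + 558.792 = 1959.7776 MJ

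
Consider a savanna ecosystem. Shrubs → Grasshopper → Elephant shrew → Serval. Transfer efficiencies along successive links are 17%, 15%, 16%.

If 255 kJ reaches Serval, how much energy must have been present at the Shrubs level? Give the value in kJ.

Cumulative transfer efficiency: 0.17 × 0.15 × 0.16 = 0.00408
Shrubs energy = 255 / 0.00408 = 62500 kJ

62500 kJ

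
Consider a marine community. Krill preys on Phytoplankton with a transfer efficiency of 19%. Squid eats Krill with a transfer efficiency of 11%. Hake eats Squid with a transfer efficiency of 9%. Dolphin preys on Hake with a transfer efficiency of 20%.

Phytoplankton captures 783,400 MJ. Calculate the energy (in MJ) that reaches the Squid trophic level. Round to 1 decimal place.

Krill: 783400 × 0.19 = 148846 MJ
Squid: 148846 × 0.11 = 16373.06 MJ

16373.1 MJ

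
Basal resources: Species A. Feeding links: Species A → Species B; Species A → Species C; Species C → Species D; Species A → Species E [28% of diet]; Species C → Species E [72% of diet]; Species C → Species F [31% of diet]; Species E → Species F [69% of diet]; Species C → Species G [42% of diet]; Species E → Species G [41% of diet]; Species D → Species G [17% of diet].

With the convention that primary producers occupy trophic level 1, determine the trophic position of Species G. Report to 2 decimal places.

Species B: 1 + 1 = 2
Species C: 1 + 1 = 2
Species D: 1 + 2 = 3
Species E: 1 + (0.28×1 + 0.72×2) = 2.72
Species F: 1 + (0.31×2 + 0.69×2.72) = 3.4968
Species G: 1 + (0.42×2 + 0.41×2.72 + 0.17×3) = 3.4652

3.47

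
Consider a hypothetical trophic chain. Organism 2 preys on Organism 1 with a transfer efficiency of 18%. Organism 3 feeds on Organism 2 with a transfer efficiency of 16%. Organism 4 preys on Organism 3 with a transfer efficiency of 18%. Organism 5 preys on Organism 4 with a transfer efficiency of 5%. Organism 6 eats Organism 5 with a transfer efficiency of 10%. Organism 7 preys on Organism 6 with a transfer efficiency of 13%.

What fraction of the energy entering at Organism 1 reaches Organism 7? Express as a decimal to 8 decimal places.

Product of link efficiencies: 0.18 × 0.16 × 0.18 × 0.05 × 0.1 × 0.13 = 0.0000033696

0.00000337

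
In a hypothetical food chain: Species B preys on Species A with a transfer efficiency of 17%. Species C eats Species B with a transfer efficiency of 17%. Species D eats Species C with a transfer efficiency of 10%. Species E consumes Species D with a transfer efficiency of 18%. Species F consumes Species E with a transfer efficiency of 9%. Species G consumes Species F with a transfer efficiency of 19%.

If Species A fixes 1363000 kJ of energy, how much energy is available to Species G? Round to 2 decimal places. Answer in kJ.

12.12 kJ

Species B: 1363000 × 0.17 = 231710 kJ
Species C: 231710 × 0.17 = 39390.7 kJ
Species D: 39390.7 × 0.1 = 3939.07 kJ
Species E: 3939.07 × 0.18 = 709.0326 kJ
Species F: 709.0326 × 0.09 = 63.812934 kJ
Species G: 63.812934 × 0.19 = 12.12445746 kJ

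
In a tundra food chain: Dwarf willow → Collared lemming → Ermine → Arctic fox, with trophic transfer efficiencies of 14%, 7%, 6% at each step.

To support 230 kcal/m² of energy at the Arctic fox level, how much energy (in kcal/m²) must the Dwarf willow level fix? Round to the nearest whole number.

391156 kcal/m²

Cumulative transfer efficiency: 0.14 × 0.07 × 0.06 = 0.000588
Dwarf willow energy = 230 / 0.000588 = 391156 kcal/m²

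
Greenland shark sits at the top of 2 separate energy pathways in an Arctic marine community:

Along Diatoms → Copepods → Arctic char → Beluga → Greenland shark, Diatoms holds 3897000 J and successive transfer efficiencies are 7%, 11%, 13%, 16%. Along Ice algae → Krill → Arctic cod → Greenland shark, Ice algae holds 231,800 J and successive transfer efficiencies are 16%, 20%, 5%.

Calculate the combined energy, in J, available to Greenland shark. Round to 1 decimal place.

Via Diatoms: 3897000 × 0.07 × 0.11 × 0.13 × 0.16 = 624.14352 J
Via Ice algae: 231800 × 0.16 × 0.2 × 0.05 = 370.88 J
Total at Greenland shark: 624.14352 + 370.88 = 995.02352 J

995.0 J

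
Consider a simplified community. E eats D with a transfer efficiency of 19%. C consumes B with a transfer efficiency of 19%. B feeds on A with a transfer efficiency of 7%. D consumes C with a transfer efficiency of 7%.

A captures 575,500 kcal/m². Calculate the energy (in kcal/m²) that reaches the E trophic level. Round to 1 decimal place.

B: 575500 × 0.07 = 40285 kcal/m²
C: 40285 × 0.19 = 7654.15 kcal/m²
D: 7654.15 × 0.07 = 535.7905 kcal/m²
E: 535.7905 × 0.19 = 101.800195 kcal/m²

101.8 kcal/m²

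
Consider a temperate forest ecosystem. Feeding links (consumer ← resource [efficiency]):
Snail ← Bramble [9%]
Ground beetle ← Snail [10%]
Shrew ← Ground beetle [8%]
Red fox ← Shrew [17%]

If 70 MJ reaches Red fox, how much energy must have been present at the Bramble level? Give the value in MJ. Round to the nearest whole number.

571895 MJ

Cumulative transfer efficiency: 0.09 × 0.1 × 0.08 × 0.17 = 0.0001224
Bramble energy = 70 / 0.0001224 = 571895 MJ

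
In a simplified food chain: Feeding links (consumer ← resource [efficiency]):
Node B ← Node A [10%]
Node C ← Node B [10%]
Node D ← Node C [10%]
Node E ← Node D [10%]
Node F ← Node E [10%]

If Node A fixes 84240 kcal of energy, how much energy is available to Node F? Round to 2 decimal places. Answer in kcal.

Node B: 84240 × 0.1 = 8424 kcal
Node C: 8424 × 0.1 = 842.4 kcal
Node D: 842.4 × 0.1 = 84.24 kcal
Node E: 84.24 × 0.1 = 8.424 kcal
Node F: 8.424 × 0.1 = 0.8424 kcal

0.84 kcal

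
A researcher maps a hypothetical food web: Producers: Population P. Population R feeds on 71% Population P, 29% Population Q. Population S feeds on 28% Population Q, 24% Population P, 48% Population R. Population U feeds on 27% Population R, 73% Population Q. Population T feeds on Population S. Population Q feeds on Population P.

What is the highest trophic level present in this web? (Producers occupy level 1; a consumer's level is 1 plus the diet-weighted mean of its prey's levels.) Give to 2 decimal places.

Population Q: 1 + 1 = 2
Population R: 1 + (0.71×1 + 0.29×2) = 2.29
Population S: 1 + (0.28×2 + 0.24×1 + 0.48×2.29) = 2.8992
Population T: 1 + 2.8992 = 3.8992
Population U: 1 + (0.27×2.29 + 0.73×2) = 3.0783

3.90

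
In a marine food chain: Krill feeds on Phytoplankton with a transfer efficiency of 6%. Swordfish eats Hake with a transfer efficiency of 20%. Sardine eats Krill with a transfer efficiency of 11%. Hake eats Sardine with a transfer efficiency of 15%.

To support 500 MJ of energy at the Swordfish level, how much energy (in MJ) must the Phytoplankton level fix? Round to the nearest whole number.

2525253 MJ

Cumulative transfer efficiency: 0.06 × 0.11 × 0.15 × 0.2 = 0.000198
Phytoplankton energy = 500 / 0.000198 = 2525253 MJ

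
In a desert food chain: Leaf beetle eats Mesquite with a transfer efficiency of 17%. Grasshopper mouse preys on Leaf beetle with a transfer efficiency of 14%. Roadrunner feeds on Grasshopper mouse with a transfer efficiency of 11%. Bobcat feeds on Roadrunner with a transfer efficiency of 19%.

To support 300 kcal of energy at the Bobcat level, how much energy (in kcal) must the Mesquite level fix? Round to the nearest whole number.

603112 kcal

Cumulative transfer efficiency: 0.17 × 0.14 × 0.11 × 0.19 = 0.00049742
Mesquite energy = 300 / 0.00049742 = 603112 kcal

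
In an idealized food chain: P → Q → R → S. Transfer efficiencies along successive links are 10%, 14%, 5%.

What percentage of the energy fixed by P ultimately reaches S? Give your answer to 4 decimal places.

Product of link efficiencies: 0.1 × 0.14 × 0.05 = 0.0007
As a percentage: 0.0007 × 100 = 0.0700%

0.0700%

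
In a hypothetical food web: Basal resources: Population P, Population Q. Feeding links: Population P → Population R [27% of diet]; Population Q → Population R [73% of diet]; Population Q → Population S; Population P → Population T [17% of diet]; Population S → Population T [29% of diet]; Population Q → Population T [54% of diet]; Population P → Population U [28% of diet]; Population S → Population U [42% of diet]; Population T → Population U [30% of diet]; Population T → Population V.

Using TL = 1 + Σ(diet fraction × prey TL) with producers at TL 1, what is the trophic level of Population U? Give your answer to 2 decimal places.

2.81

Population R: 1 + (0.27×1 + 0.73×1) = 2
Population S: 1 + 1 = 2
Population T: 1 + (0.17×1 + 0.29×2 + 0.54×1) = 2.29
Population U: 1 + (0.28×1 + 0.42×2 + 0.3×2.29) = 2.807
Population V: 1 + 2.29 = 3.29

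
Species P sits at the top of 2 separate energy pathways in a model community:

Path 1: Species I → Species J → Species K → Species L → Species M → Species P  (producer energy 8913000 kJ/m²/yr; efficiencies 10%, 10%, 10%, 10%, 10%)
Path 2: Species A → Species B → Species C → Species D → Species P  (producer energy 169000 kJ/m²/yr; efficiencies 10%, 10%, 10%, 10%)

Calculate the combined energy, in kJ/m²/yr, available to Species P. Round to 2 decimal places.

Path 1: 8913000 × 0.1 × 0.1 × 0.1 × 0.1 × 0.1 = 89.13 kJ/m²/yr
Path 2: 169000 × 0.1 × 0.1 × 0.1 × 0.1 = 16.9 kJ/m²/yr
Total at Species P: 89.13 + 16.9 = 106.03 kJ/m²/yr

106.03 kJ/m²/yr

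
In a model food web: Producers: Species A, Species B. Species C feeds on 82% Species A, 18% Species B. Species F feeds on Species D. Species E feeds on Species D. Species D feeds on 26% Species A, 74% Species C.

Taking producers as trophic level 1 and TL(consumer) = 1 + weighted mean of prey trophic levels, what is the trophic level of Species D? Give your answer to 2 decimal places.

Species C: 1 + (0.82×1 + 0.18×1) = 2
Species D: 1 + (0.26×1 + 0.74×2) = 2.74
Species E: 1 + 2.74 = 3.74
Species F: 1 + 2.74 = 3.74

2.74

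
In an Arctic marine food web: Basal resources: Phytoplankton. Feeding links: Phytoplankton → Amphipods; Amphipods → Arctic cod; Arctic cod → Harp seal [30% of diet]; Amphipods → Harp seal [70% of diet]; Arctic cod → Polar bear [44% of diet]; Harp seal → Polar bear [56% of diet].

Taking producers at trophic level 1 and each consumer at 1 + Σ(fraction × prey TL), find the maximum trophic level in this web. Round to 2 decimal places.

Amphipods: 1 + 1 = 2
Arctic cod: 1 + 2 = 3
Harp seal: 1 + (0.3×3 + 0.7×2) = 3.3
Polar bear: 1 + (0.44×3 + 0.56×3.3) = 4.168

4.17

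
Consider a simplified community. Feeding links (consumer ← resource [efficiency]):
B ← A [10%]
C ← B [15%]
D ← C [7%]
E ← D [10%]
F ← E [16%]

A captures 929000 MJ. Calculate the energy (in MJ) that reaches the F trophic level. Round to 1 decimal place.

B: 929000 × 0.1 = 92900 MJ
C: 92900 × 0.15 = 13935 MJ
D: 13935 × 0.07 = 975.45 MJ
E: 975.45 × 0.1 = 97.545 MJ
F: 97.545 × 0.16 = 15.6072 MJ

15.6 MJ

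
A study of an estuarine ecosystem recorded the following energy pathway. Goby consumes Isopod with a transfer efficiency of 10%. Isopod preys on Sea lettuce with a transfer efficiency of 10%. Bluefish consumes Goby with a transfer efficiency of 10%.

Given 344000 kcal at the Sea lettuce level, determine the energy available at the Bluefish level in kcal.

Isopod: 344000 × 0.1 = 34400 kcal
Goby: 34400 × 0.1 = 3440 kcal
Bluefish: 3440 × 0.1 = 344 kcal

344 kcal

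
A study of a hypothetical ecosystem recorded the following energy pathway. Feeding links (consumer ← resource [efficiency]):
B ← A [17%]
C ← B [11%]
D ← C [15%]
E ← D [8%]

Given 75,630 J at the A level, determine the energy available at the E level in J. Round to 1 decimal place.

B: 75630 × 0.17 = 12857.1 J
C: 12857.1 × 0.11 = 1414.281 J
D: 1414.281 × 0.15 = 212.14215 J
E: 212.14215 × 0.08 = 16.971372 J

17.0 J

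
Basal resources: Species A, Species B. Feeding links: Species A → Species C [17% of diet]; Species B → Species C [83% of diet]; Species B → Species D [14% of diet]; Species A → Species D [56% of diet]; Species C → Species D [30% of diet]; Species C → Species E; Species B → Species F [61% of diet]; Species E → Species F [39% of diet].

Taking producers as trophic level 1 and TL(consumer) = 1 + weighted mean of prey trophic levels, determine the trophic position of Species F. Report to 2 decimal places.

2.78

Species C: 1 + (0.17×1 + 0.83×1) = 2
Species D: 1 + (0.14×1 + 0.56×1 + 0.3×2) = 2.3
Species E: 1 + 2 = 3
Species F: 1 + (0.61×1 + 0.39×3) = 2.78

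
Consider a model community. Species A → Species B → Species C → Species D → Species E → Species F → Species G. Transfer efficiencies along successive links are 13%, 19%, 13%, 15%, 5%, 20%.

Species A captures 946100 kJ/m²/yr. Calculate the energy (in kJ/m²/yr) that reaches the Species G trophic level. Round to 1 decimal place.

Species B: 946100 × 0.13 = 122993 kJ/m²/yr
Species C: 122993 × 0.19 = 23368.67 kJ/m²/yr
Species D: 23368.67 × 0.13 = 3037.9271 kJ/m²/yr
Species E: 3037.9271 × 0.15 = 455.689065 kJ/m²/yr
Species F: 455.689065 × 0.05 = 22.78445325 kJ/m²/yr
Species G: 22.78445325 × 0.2 = 4.55689065 kJ/m²/yr

4.6 kJ/m²/yr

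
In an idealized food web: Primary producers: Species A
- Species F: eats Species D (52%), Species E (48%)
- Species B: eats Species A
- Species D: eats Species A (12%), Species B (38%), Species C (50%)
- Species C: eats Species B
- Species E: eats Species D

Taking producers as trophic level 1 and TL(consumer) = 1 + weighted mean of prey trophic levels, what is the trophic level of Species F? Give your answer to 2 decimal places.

4.86

Species B: 1 + 1 = 2
Species C: 1 + 2 = 3
Species D: 1 + (0.12×1 + 0.38×2 + 0.5×3) = 3.38
Species E: 1 + 3.38 = 4.38
Species F: 1 + (0.52×3.38 + 0.48×4.38) = 4.86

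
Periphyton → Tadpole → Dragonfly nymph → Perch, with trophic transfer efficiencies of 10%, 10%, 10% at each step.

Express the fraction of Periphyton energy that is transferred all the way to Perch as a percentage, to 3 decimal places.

0.100%

Product of link efficiencies: 0.1 × 0.1 × 0.1 = 0.001
As a percentage: 0.001 × 100 = 0.100%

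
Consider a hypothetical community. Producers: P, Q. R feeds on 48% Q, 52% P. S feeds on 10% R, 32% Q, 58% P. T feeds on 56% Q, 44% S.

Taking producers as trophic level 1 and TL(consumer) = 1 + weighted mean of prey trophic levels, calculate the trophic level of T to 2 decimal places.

R: 1 + (0.48×1 + 0.52×1) = 2
S: 1 + (0.1×2 + 0.32×1 + 0.58×1) = 2.1
T: 1 + (0.56×1 + 0.44×2.1) = 2.484

2.48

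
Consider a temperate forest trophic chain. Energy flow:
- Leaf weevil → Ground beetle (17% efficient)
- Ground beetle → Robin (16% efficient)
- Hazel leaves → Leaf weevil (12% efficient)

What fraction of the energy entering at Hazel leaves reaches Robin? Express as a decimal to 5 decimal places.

0.00326

Product of link efficiencies: 0.12 × 0.17 × 0.16 = 0.003264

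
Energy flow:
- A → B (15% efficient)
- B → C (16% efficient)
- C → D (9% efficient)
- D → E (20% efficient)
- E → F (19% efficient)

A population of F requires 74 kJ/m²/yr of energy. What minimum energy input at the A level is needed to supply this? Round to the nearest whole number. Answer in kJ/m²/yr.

Cumulative transfer efficiency: 0.15 × 0.16 × 0.09 × 0.2 × 0.19 = 0.00008208
A energy = 74 / 0.00008208 = 901559 kJ/m²/yr

901559 kJ/m²/yr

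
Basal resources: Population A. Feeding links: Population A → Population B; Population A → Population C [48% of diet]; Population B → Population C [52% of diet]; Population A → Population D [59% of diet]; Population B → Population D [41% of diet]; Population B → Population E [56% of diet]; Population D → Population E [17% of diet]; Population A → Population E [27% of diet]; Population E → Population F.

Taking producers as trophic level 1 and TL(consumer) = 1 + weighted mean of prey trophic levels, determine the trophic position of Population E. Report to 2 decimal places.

2.80

Population B: 1 + 1 = 2
Population C: 1 + (0.48×1 + 0.52×2) = 2.52
Population D: 1 + (0.59×1 + 0.41×2) = 2.41
Population E: 1 + (0.56×2 + 0.17×2.41 + 0.27×1) = 2.7997
Population F: 1 + 2.7997 = 3.7997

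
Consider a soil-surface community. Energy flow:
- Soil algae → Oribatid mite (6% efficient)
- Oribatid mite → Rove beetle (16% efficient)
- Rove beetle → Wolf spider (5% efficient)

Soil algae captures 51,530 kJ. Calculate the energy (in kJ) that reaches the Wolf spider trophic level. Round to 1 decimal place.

24.7 kJ

Oribatid mite: 51530 × 0.06 = 3091.8 kJ
Rove beetle: 3091.8 × 0.16 = 494.688 kJ
Wolf spider: 494.688 × 0.05 = 24.7344 kJ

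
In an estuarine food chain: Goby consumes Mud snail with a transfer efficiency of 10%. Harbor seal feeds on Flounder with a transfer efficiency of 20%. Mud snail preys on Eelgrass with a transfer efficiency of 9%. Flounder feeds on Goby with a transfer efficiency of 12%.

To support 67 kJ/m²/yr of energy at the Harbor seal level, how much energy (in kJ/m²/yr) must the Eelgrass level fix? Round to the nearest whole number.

310185 kJ/m²/yr

Cumulative transfer efficiency: 0.09 × 0.1 × 0.12 × 0.2 = 0.000216
Eelgrass energy = 67 / 0.000216 = 310185 kJ/m²/yr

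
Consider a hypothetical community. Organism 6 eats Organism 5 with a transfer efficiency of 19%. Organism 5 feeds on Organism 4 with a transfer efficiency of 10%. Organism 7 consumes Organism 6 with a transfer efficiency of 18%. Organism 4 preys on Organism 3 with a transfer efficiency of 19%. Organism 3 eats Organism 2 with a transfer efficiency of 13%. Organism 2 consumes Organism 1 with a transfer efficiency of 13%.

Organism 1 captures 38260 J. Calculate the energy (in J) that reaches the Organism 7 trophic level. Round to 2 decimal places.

0.42 J

Organism 2: 38260 × 0.13 = 4973.8 J
Organism 3: 4973.8 × 0.13 = 646.594 J
Organism 4: 646.594 × 0.19 = 122.85286 J
Organism 5: 122.85286 × 0.1 = 12.285286 J
Organism 6: 12.285286 × 0.19 = 2.33420434 J
Organism 7: 2.33420434 × 0.18 = 0.4201567812 J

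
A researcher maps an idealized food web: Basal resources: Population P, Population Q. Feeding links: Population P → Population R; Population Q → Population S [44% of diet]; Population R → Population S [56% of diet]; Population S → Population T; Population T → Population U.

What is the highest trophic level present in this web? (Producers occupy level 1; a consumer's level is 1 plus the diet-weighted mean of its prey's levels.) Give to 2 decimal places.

Population R: 1 + 1 = 2
Population S: 1 + (0.44×1 + 0.56×2) = 2.56
Population T: 1 + 2.56 = 3.56
Population U: 1 + 3.56 = 4.56

4.56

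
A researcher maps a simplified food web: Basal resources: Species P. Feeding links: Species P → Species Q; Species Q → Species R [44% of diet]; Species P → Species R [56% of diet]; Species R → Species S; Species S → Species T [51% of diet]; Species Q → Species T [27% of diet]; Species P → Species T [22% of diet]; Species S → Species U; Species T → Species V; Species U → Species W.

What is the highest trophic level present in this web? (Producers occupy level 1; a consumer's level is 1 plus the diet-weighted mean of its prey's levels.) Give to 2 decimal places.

Species Q: 1 + 1 = 2
Species R: 1 + (0.44×2 + 0.56×1) = 2.44
Species S: 1 + 2.44 = 3.44
Species T: 1 + (0.51×3.44 + 0.27×2 + 0.22×1) = 3.5144
Species U: 1 + 3.44 = 4.44
Species V: 1 + 3.5144 = 4.5144
Species W: 1 + 4.44 = 5.44

5.44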